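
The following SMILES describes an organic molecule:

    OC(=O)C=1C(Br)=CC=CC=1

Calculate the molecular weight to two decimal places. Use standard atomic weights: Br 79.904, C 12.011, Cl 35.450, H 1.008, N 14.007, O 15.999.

201.02 g/mol

First, the molecular formula is C7H5BrO2 (counting implicit H from valence).
  Br: 1 × 79.904 = 79.904
  C: 7 × 12.011 = 84.077
  H: 5 × 1.008 = 5.040
  O: 2 × 15.999 = 31.998
Sum: 1×79.904 + 7×12.011 + 5×1.008 + 2×15.999 = 201.019 → 201.02 g/mol.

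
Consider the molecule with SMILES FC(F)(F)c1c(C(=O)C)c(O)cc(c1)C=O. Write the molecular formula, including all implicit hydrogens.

C10H7F3O3

Walk through each heavy atom and fill implicit hydrogens from standard valence (C 4, N 3, O 2, S 2, halogen 1); for lowercase aromatic atoms, an aromatic c carries 1 H when it has two neighbours and 0 H with three, and aromatic n carries 0 H:
  atom 1: F (halogen, monovalent) → 0 H
  atom 2: C, bond orders sum to 4 (valence 4) → 0 H
  atom 3: F (halogen, monovalent) → 0 H
  atom 4: F (halogen, monovalent) → 0 H
  atom 5: aromatic c, 3 neighbours → 0 H
  atom 6: aromatic c, 3 neighbours → 0 H
  atom 7: C, bond orders sum to 4 (valence 4) → 0 H
  atom 8: O, bond orders sum to 2 (valence 2) → 0 H
  atom 9: C, bond orders sum to 1 (valence 4) → 3 H
  atom 10: aromatic c, 3 neighbours → 0 H
  atom 11: O, bond orders sum to 1 (valence 2) → 1 H
  atom 12: aromatic c, 2 neighbours → 1 H
  atom 13: aromatic c, 3 neighbours → 0 H
  atom 14: aromatic c, 2 neighbours → 1 H
  atom 15: C, bond orders sum to 3 (valence 4) → 1 H
  atom 16: O, bond orders sum to 2 (valence 2) → 0 H
Totals → C:10, H:7, F:3, O:3.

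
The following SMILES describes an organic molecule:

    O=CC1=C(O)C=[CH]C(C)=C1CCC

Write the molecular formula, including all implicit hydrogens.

Walk through each heavy atom and fill implicit hydrogens from standard valence (C 4, N 3, O 2, S 2, halogen 1):
  atom 1: O, bond orders sum to 2 (valence 2) → 0 H
  atom 2: C, bond orders sum to 3 (valence 4) → 1 H
  atom 3: C, bond orders sum to 4 (valence 4) → 0 H
  atom 4: C, bond orders sum to 4 (valence 4) → 0 H
  atom 5: O, bond orders sum to 1 (valence 2) → 1 H
  atom 6: C, bond orders sum to 3 (valence 4) → 1 H
  atom 7: C with explicit H count 1
  atom 8: C, bond orders sum to 4 (valence 4) → 0 H
  atom 9: C, bond orders sum to 1 (valence 4) → 3 H
  atom 10: C, bond orders sum to 4 (valence 4) → 0 H
  atom 11: C, bond orders sum to 2 (valence 4) → 2 H
  atom 12: C, bond orders sum to 2 (valence 4) → 2 H
  atom 13: C, bond orders sum to 1 (valence 4) → 3 H
Totals → C:11, H:14, O:2.

C11H14O2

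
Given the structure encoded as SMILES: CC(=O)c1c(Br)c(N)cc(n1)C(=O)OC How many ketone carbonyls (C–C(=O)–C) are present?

The ketone motif appears at heavy-atom position 2 in the SMILES.
Other groups present: 1 ester, 1 primary amine.
Ketone count: 1.

1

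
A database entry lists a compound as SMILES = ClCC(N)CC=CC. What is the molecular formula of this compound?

C6H12ClN

Walk through each heavy atom and fill implicit hydrogens from standard valence (C 4, N 3, O 2, S 2, halogen 1):
  atom 1: Cl (halogen, monovalent) → 0 H
  atom 2: C, bond orders sum to 2 (valence 4) → 2 H
  atom 3: C, bond orders sum to 3 (valence 4) → 1 H
  atom 4: N, bond orders sum to 1 (valence 3) → 2 H
  atom 5: C, bond orders sum to 2 (valence 4) → 2 H
  atom 6: C, bond orders sum to 3 (valence 4) → 1 H
  atom 7: C, bond orders sum to 3 (valence 4) → 1 H
  atom 8: C, bond orders sum to 1 (valence 4) → 3 H
Totals → C:6, H:12, Cl:1, N:1.
In Hill order: C6H12ClN.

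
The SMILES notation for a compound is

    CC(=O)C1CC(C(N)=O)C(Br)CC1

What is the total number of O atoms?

2

Scan the SMILES for O atoms (remember two-letter symbols like Cl and Br are single atoms).
Oxygen count: 2.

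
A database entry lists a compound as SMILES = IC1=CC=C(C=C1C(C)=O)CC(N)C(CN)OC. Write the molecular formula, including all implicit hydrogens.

C13H19IN2O2

Walk through each heavy atom and fill implicit hydrogens from standard valence (C 4, N 3, O 2, S 2, halogen 1):
  atom 1: I (halogen, monovalent) → 0 H
  atom 2: C, bond orders sum to 4 (valence 4) → 0 H
  atom 3: C, bond orders sum to 3 (valence 4) → 1 H
  atom 4: C, bond orders sum to 3 (valence 4) → 1 H
  atom 5: C, bond orders sum to 4 (valence 4) → 0 H
  atom 6: C, bond orders sum to 3 (valence 4) → 1 H
  atom 7: C, bond orders sum to 4 (valence 4) → 0 H
  atom 8: C, bond orders sum to 4 (valence 4) → 0 H
  atom 9: C, bond orders sum to 1 (valence 4) → 3 H
  atom 10: O, bond orders sum to 2 (valence 2) → 0 H
  atom 11: C, bond orders sum to 2 (valence 4) → 2 H
  atom 12: C, bond orders sum to 3 (valence 4) → 1 H
  atom 13: N, bond orders sum to 1 (valence 3) → 2 H
  atom 14: C, bond orders sum to 3 (valence 4) → 1 H
  atom 15: C, bond orders sum to 2 (valence 4) → 2 H
  atom 16: N, bond orders sum to 1 (valence 3) → 2 H
  atom 17: O, bond orders sum to 2 (valence 2) → 0 H
  atom 18: C, bond orders sum to 1 (valence 4) → 3 H
Totals → C:13, H:19, I:1, N:2, O:2.
In Hill order: C13H19IN2O2.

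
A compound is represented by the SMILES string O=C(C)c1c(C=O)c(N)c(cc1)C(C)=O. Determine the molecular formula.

Walk through each heavy atom and fill implicit hydrogens from standard valence (C 4, N 3, O 2, S 2, halogen 1); for lowercase aromatic atoms, an aromatic c carries 1 H when it has two neighbours and 0 H with three, and aromatic n carries 0 H:
  atom 1: O, bond orders sum to 2 (valence 2) → 0 H
  atom 2: C, bond orders sum to 4 (valence 4) → 0 H
  atom 3: C, bond orders sum to 1 (valence 4) → 3 H
  atom 4: aromatic c, 3 neighbours → 0 H
  atom 5: aromatic c, 3 neighbours → 0 H
  atom 6: C, bond orders sum to 3 (valence 4) → 1 H
  atom 7: O, bond orders sum to 2 (valence 2) → 0 H
  atom 8: aromatic c, 3 neighbours → 0 H
  atom 9: N, bond orders sum to 1 (valence 3) → 2 H
  atom 10: aromatic c, 3 neighbours → 0 H
  atom 11: aromatic c, 2 neighbours → 1 H
  atom 12: aromatic c, 2 neighbours → 1 H
  atom 13: C, bond orders sum to 4 (valence 4) → 0 H
  atom 14: C, bond orders sum to 1 (valence 4) → 3 H
  atom 15: O, bond orders sum to 2 (valence 2) → 0 H
Totals → C:11, H:11, N:1, O:3.

C11H11NO3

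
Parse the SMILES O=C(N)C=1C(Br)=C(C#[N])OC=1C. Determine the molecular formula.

Walk through each heavy atom and fill implicit hydrogens from standard valence (C 4, N 3, O 2, S 2, halogen 1):
  atom 1: O, bond orders sum to 2 (valence 2) → 0 H
  atom 2: C, bond orders sum to 4 (valence 4) → 0 H
  atom 3: N, bond orders sum to 1 (valence 3) → 2 H
  atom 4: C, bond orders sum to 4 (valence 4) → 0 H
  atom 5: C, bond orders sum to 4 (valence 4) → 0 H
  atom 6: Br (halogen, monovalent) → 0 H
  atom 7: C, bond orders sum to 4 (valence 4) → 0 H
  atom 8: C, bond orders sum to 4 (valence 4) → 0 H
  atom 9: N with explicit H count 0
  atom 10: O, bond orders sum to 2 (valence 2) → 0 H
  atom 11: C, bond orders sum to 4 (valence 4) → 0 H
  atom 12: C, bond orders sum to 1 (valence 4) → 3 H
Totals → C:7, H:5, Br:1, N:2, O:2.

C7H5BrN2O2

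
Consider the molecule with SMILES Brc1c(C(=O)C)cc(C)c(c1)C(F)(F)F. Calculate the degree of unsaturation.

Molecular formula: C10H8BrF3O.
DoU = (2C + 2 + N − H − X) / 2, where X is the halogen count and O/S are ignored.
    = (2·10 + 2 + 0 − 8 − 4) / 2 = 10 / 2 = 5.

5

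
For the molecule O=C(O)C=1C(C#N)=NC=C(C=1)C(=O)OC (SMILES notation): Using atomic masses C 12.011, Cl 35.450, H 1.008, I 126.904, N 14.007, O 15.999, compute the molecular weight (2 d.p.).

206.16 g/mol

First, the molecular formula is C9H6N2O4 (counting implicit H from valence).
  C: 9 × 12.011 = 108.099
  H: 6 × 1.008 = 6.048
  N: 2 × 14.007 = 28.014
  O: 4 × 15.999 = 63.996
Sum: 9×12.011 + 6×1.008 + 2×14.007 + 4×15.999 = 206.157 → 206.16 g/mol.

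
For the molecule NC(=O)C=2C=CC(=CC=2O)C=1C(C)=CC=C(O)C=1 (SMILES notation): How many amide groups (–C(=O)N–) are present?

1

The amide motif appears at heavy-atom position 2 in the SMILES.
Other groups present: 2 hydroxyl.
Amide count: 1.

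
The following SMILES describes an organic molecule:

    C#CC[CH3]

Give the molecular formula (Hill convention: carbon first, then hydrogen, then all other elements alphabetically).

C4H6

Walk through each heavy atom and fill implicit hydrogens from standard valence (C 4, N 3, O 2, S 2, halogen 1):
  atom 1: C, bond orders sum to 3 (valence 4) → 1 H
  atom 2: C, bond orders sum to 4 (valence 4) → 0 H
  atom 3: C, bond orders sum to 2 (valence 4) → 2 H
  atom 4: C with explicit H count 3
Totals → C:4, H:6.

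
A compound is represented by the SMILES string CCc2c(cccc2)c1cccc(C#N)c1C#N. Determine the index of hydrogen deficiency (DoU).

12

Molecular formula: C16H12N2.
DoU = (2C + 2 + N − H − X) / 2, where X is the halogen count and O/S are ignored.
    = (2·16 + 2 + 2 − 12 − 0) / 2 = 24 / 2 = 12.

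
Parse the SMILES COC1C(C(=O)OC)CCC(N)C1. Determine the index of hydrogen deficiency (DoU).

2

Molecular formula: C9H17NO3.
DoU = (2C + 2 + N − H − X) / 2, where X is the halogen count and O/S are ignored.
    = (2·9 + 2 + 1 − 17 − 0) / 2 = 4 / 2 = 2.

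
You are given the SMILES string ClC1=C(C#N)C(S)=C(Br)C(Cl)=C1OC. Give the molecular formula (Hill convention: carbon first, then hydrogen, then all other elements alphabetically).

Walk through each heavy atom and fill implicit hydrogens from standard valence (C 4, N 3, O 2, S 2, halogen 1):
  atom 1: Cl (halogen, monovalent) → 0 H
  atom 2: C, bond orders sum to 4 (valence 4) → 0 H
  atom 3: C, bond orders sum to 4 (valence 4) → 0 H
  atom 4: C, bond orders sum to 4 (valence 4) → 0 H
  atom 5: N, bond orders sum to 3 (valence 3) → 0 H
  atom 6: C, bond orders sum to 4 (valence 4) → 0 H
  atom 7: S, bond orders sum to 1 (valence 2) → 1 H
  atom 8: C, bond orders sum to 4 (valence 4) → 0 H
  atom 9: Br (halogen, monovalent) → 0 H
  atom 10: C, bond orders sum to 4 (valence 4) → 0 H
  atom 11: Cl (halogen, monovalent) → 0 H
  atom 12: C, bond orders sum to 4 (valence 4) → 0 H
  atom 13: O, bond orders sum to 2 (valence 2) → 0 H
  atom 14: C, bond orders sum to 1 (valence 4) → 3 H
Totals → C:8, H:4, Br:1, Cl:2, N:1, O:1, S:1.
In Hill order: C8H4BrCl2NOS.

C8H4BrCl2NOS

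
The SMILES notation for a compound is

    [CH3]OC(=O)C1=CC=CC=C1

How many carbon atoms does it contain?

8

Count every carbon token in the SMILES (each C, including those in ring-closure positions and inside branches).
Carbon count: 8.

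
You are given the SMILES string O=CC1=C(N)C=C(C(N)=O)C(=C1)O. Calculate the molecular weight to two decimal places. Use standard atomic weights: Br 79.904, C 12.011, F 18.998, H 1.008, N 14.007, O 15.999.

First, the molecular formula is C8H8N2O3 (counting implicit H from valence).
  C: 8 × 12.011 = 96.088
  H: 8 × 1.008 = 8.064
  N: 2 × 14.007 = 28.014
  O: 3 × 15.999 = 47.997
Sum: 8×12.011 + 8×1.008 + 2×14.007 + 3×15.999 = 180.163 → 180.16 g/mol.

180.16 g/mol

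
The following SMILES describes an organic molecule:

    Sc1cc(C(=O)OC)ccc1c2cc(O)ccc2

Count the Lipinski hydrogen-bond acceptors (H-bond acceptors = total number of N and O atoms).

N atoms: 0; O atoms: 3.
Lipinski HBA = 0 + 3 = 3.

3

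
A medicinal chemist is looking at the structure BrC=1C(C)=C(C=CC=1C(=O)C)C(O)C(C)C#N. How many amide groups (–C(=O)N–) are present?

0

Scan the SMILES for the amide motif — none present.
Groups that are present: 1 hydroxyl, 1 ketone, 1 nitrile.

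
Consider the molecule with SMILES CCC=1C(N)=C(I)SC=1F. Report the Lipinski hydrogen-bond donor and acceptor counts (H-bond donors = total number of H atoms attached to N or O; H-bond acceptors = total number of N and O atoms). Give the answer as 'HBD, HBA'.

2, 1

Donors: find every N or O and count the H atoms it carries.
  atom 5 (N): bond orders sum to 1 → 2 H
Lipinski HBD = 2.
Acceptors: N atoms = 1, O atoms = 0 → HBA = 1.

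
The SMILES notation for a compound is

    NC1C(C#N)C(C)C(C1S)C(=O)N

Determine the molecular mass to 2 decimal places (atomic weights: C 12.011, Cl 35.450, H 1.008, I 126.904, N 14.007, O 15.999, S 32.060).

First, the molecular formula is C8H13N3OS (counting implicit H from valence).
  C: 8 × 12.011 = 96.088
  H: 13 × 1.008 = 13.104
  N: 3 × 14.007 = 42.021
  O: 1 × 15.999 = 15.999
  S: 1 × 32.060 = 32.060
Sum: 8×12.011 + 13×1.008 + 3×14.007 + 1×15.999 + 1×32.060 = 199.272 → 199.27 g/mol.

199.27 g/mol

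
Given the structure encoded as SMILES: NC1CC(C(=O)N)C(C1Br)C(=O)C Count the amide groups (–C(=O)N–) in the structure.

The amide motif appears at heavy-atom position 5 in the SMILES.
Other groups present: 1 ketone, 1 primary amine.
Amide count: 1.

1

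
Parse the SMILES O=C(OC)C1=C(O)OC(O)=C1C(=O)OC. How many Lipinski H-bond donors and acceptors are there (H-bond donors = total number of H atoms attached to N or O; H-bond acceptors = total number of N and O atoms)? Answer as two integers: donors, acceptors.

2, 7

Donors: find every N or O and count the H atoms it carries.
  atom 1 (O): bond orders sum to 2 → 0 H
  atom 3 (O): bond orders sum to 2 → 0 H
  atom 7 (O): bond orders sum to 1 → 1 H
  atom 8 (O): bond orders sum to 2 → 0 H
  atom 10 (O): bond orders sum to 1 → 1 H
  atom 13 (O): bond orders sum to 2 → 0 H
  atom 14 (O): bond orders sum to 2 → 0 H
Lipinski HBD = 2.
Acceptors: N atoms = 0, O atoms = 7 → HBA = 7.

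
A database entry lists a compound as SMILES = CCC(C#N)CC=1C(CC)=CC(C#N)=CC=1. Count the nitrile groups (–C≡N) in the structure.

The nitrile motif appears at heavy-atom positions 4, 13 in the SMILES.
Nitrile count: 2.

2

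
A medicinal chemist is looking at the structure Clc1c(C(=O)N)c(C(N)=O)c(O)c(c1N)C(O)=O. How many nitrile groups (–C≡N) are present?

0

Scan the SMILES for the nitrile motif — none present.
Groups that are present: 2 amide, 1 carboxylic acid, 1 hydroxyl, 1 primary amine.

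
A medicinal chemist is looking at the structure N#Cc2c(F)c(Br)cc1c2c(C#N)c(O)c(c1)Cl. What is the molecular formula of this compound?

Walk through each heavy atom and fill implicit hydrogens from standard valence (C 4, N 3, O 2, S 2, halogen 1); for lowercase aromatic atoms, an aromatic c carries 1 H when it has two neighbours and 0 H with three, and aromatic n carries 0 H:
  atom 1: N, bond orders sum to 3 (valence 3) → 0 H
  atom 2: C, bond orders sum to 4 (valence 4) → 0 H
  atom 3: aromatic c, 3 neighbours → 0 H
  atom 4: aromatic c, 3 neighbours → 0 H
  atom 5: F (halogen, monovalent) → 0 H
  atom 6: aromatic c, 3 neighbours → 0 H
  atom 7: Br (halogen, monovalent) → 0 H
  atom 8: aromatic c, 2 neighbours → 1 H
  atom 9: aromatic c, 3 neighbours → 0 H
  atom 10: aromatic c, 3 neighbours → 0 H
  atom 11: aromatic c, 3 neighbours → 0 H
  atom 12: C, bond orders sum to 4 (valence 4) → 0 H
  atom 13: N, bond orders sum to 3 (valence 3) → 0 H
  atom 14: aromatic c, 3 neighbours → 0 H
  atom 15: O, bond orders sum to 1 (valence 2) → 1 H
  atom 16: aromatic c, 3 neighbours → 0 H
  atom 17: aromatic c, 2 neighbours → 1 H
  atom 18: Cl (halogen, monovalent) → 0 H
Totals → C:12, H:3, Br:1, Cl:1, F:1, N:2, O:1.

C12H3BrClFN2O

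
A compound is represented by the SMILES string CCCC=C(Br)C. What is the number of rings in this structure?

0

In SMILES, each pair of matching ring-closure digits denotes one ring-closing bond; the number of such bonds equals the number of independent rings.
Ring-closure bonds here: 0.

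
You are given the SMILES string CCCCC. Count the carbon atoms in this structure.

5

Count every carbon token in the SMILES (each C, including those in ring-closure positions and inside branches).
Carbon count: 5.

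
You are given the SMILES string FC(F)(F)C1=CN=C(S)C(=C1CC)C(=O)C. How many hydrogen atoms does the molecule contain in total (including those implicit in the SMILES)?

10

Walk through each heavy atom and fill implicit hydrogens from standard valence (C 4, N 3, O 2, S 2, halogen 1):
  atom 1: F (halogen, monovalent) → 0 H
  atom 2: C, bond orders sum to 4 (valence 4) → 0 H
  atom 3: F (halogen, monovalent) → 0 H
  atom 4: F (halogen, monovalent) → 0 H
  atom 5: C, bond orders sum to 4 (valence 4) → 0 H
  atom 6: C, bond orders sum to 3 (valence 4) → 1 H
  atom 7: N, bond orders sum to 3 (valence 3) → 0 H
  atom 8: C, bond orders sum to 4 (valence 4) → 0 H
  atom 9: S, bond orders sum to 1 (valence 2) → 1 H
  atom 10: C, bond orders sum to 4 (valence 4) → 0 H
  atom 11: C, bond orders sum to 4 (valence 4) → 0 H
  atom 12: C, bond orders sum to 2 (valence 4) → 2 H
  atom 13: C, bond orders sum to 1 (valence 4) → 3 H
  atom 14: C, bond orders sum to 4 (valence 4) → 0 H
  atom 15: O, bond orders sum to 2 (valence 2) → 0 H
  atom 16: C, bond orders sum to 1 (valence 4) → 3 H
Total hydrogens: 10.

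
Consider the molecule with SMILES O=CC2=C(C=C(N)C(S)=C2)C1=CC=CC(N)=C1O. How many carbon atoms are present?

Count every carbon token in the SMILES (each C, including those in ring-closure positions and inside branches).
Carbon count: 13.

13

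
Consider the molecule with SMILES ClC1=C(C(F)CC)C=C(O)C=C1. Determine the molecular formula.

Walk through each heavy atom and fill implicit hydrogens from standard valence (C 4, N 3, O 2, S 2, halogen 1):
  atom 1: Cl (halogen, monovalent) → 0 H
  atom 2: C, bond orders sum to 4 (valence 4) → 0 H
  atom 3: C, bond orders sum to 4 (valence 4) → 0 H
  atom 4: C, bond orders sum to 3 (valence 4) → 1 H
  atom 5: F (halogen, monovalent) → 0 H
  atom 6: C, bond orders sum to 2 (valence 4) → 2 H
  atom 7: C, bond orders sum to 1 (valence 4) → 3 H
  atom 8: C, bond orders sum to 3 (valence 4) → 1 H
  atom 9: C, bond orders sum to 4 (valence 4) → 0 H
  atom 10: O, bond orders sum to 1 (valence 2) → 1 H
  atom 11: C, bond orders sum to 3 (valence 4) → 1 H
  atom 12: C, bond orders sum to 3 (valence 4) → 1 H
Totals → C:9, H:10, Cl:1, F:1, O:1.

C9H10ClFO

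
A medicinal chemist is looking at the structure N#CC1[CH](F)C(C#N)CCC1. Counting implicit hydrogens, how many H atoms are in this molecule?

Walk through each heavy atom and fill implicit hydrogens from standard valence (C 4, N 3, O 2, S 2, halogen 1):
  atom 1: N, bond orders sum to 3 (valence 3) → 0 H
  atom 2: C, bond orders sum to 4 (valence 4) → 0 H
  atom 3: C, bond orders sum to 3 (valence 4) → 1 H
  atom 4: C with explicit H count 1
  atom 5: F (halogen, monovalent) → 0 H
  atom 6: C, bond orders sum to 3 (valence 4) → 1 H
  atom 7: C, bond orders sum to 4 (valence 4) → 0 H
  atom 8: N, bond orders sum to 3 (valence 3) → 0 H
  atom 9: C, bond orders sum to 2 (valence 4) → 2 H
  atom 10: C, bond orders sum to 2 (valence 4) → 2 H
  atom 11: C, bond orders sum to 2 (valence 4) → 2 H
Total hydrogens: 9.

9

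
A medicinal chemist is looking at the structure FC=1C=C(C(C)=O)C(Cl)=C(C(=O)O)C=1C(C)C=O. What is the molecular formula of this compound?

C12H10ClFO4

Walk through each heavy atom and fill implicit hydrogens from standard valence (C 4, N 3, O 2, S 2, halogen 1):
  atom 1: F (halogen, monovalent) → 0 H
  atom 2: C, bond orders sum to 4 (valence 4) → 0 H
  atom 3: C, bond orders sum to 3 (valence 4) → 1 H
  atom 4: C, bond orders sum to 4 (valence 4) → 0 H
  atom 5: C, bond orders sum to 4 (valence 4) → 0 H
  atom 6: C, bond orders sum to 1 (valence 4) → 3 H
  atom 7: O, bond orders sum to 2 (valence 2) → 0 H
  atom 8: C, bond orders sum to 4 (valence 4) → 0 H
  atom 9: Cl (halogen, monovalent) → 0 H
  atom 10: C, bond orders sum to 4 (valence 4) → 0 H
  atom 11: C, bond orders sum to 4 (valence 4) → 0 H
  atom 12: O, bond orders sum to 2 (valence 2) → 0 H
  atom 13: O, bond orders sum to 1 (valence 2) → 1 H
  atom 14: C, bond orders sum to 4 (valence 4) → 0 H
  atom 15: C, bond orders sum to 3 (valence 4) → 1 H
  atom 16: C, bond orders sum to 1 (valence 4) → 3 H
  atom 17: C, bond orders sum to 3 (valence 4) → 1 H
  atom 18: O, bond orders sum to 2 (valence 2) → 0 H
Totals → C:12, H:10, Cl:1, F:1, O:4.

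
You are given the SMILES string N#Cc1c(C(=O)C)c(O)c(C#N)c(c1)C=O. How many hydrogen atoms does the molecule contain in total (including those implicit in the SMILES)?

Walk through each heavy atom and fill implicit hydrogens from standard valence (C 4, N 3, O 2, S 2, halogen 1); for lowercase aromatic atoms, an aromatic c carries 1 H when it has two neighbours and 0 H with three, and aromatic n carries 0 H:
  atom 1: N, bond orders sum to 3 (valence 3) → 0 H
  atom 2: C, bond orders sum to 4 (valence 4) → 0 H
  atom 3: aromatic c, 3 neighbours → 0 H
  atom 4: aromatic c, 3 neighbours → 0 H
  atom 5: C, bond orders sum to 4 (valence 4) → 0 H
  atom 6: O, bond orders sum to 2 (valence 2) → 0 H
  atom 7: C, bond orders sum to 1 (valence 4) → 3 H
  atom 8: aromatic c, 3 neighbours → 0 H
  atom 9: O, bond orders sum to 1 (valence 2) → 1 H
  atom 10: aromatic c, 3 neighbours → 0 H
  atom 11: C, bond orders sum to 4 (valence 4) → 0 H
  atom 12: N, bond orders sum to 3 (valence 3) → 0 H
  atom 13: aromatic c, 3 neighbours → 0 H
  atom 14: aromatic c, 2 neighbours → 1 H
  atom 15: C, bond orders sum to 3 (valence 4) → 1 H
  atom 16: O, bond orders sum to 2 (valence 2) → 0 H
Total hydrogens: 6.

6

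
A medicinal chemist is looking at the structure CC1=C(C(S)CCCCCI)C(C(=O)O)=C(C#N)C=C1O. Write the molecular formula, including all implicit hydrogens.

Walk through each heavy atom and fill implicit hydrogens from standard valence (C 4, N 3, O 2, S 2, halogen 1):
  atom 1: C, bond orders sum to 1 (valence 4) → 3 H
  atom 2: C, bond orders sum to 4 (valence 4) → 0 H
  atom 3: C, bond orders sum to 4 (valence 4) → 0 H
  atom 4: C, bond orders sum to 3 (valence 4) → 1 H
  atom 5: S, bond orders sum to 1 (valence 2) → 1 H
  atom 6: C, bond orders sum to 2 (valence 4) → 2 H
  atom 7: C, bond orders sum to 2 (valence 4) → 2 H
  atom 8: C, bond orders sum to 2 (valence 4) → 2 H
  atom 9: C, bond orders sum to 2 (valence 4) → 2 H
  atom 10: C, bond orders sum to 2 (valence 4) → 2 H
  atom 11: I (halogen, monovalent) → 0 H
  atom 12: C, bond orders sum to 4 (valence 4) → 0 H
  atom 13: C, bond orders sum to 4 (valence 4) → 0 H
  atom 14: O, bond orders sum to 2 (valence 2) → 0 H
  atom 15: O, bond orders sum to 1 (valence 2) → 1 H
  atom 16: C, bond orders sum to 4 (valence 4) → 0 H
  atom 17: C, bond orders sum to 4 (valence 4) → 0 H
  atom 18: N, bond orders sum to 3 (valence 3) → 0 H
  atom 19: C, bond orders sum to 3 (valence 4) → 1 H
  atom 20: C, bond orders sum to 4 (valence 4) → 0 H
  atom 21: O, bond orders sum to 1 (valence 2) → 1 H
Totals → C:15, H:18, I:1, N:1, O:3, S:1.

C15H18INO3S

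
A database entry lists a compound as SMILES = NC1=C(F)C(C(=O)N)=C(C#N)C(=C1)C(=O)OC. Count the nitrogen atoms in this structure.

3

Scan the SMILES for N atoms (remember two-letter symbols like Cl and Br are single atoms).
Nitrogen count: 3.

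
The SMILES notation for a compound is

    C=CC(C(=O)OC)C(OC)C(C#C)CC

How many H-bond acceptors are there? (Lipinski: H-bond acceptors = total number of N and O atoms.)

3

N atoms: 0; O atoms: 3.
Lipinski HBA = 0 + 3 = 3.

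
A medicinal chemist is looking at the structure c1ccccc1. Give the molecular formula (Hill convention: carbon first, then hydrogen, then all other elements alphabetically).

C6H6

Walk through each heavy atom and fill implicit hydrogens from standard valence (C 4, N 3, O 2, S 2, halogen 1); for lowercase aromatic atoms, an aromatic c carries 1 H when it has two neighbours and 0 H with three, and aromatic n carries 0 H:
  atom 1: aromatic c, 2 neighbours → 1 H
  atom 2: aromatic c, 2 neighbours → 1 H
  atom 3: aromatic c, 2 neighbours → 1 H
  atom 4: aromatic c, 2 neighbours → 1 H
  atom 5: aromatic c, 2 neighbours → 1 H
  atom 6: aromatic c, 2 neighbours → 1 H
Totals → C:6, H:6.
In Hill order: C6H6.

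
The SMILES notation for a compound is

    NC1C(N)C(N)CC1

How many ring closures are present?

In SMILES, each pair of matching ring-closure digits denotes one ring-closing bond; the number of such bonds equals the number of independent rings.
Ring-closure bonds here: 1.

1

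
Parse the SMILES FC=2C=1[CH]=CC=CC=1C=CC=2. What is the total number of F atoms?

Scan the SMILES for F atoms (remember two-letter symbols like Cl and Br are single atoms).
Fluorine count: 1.

1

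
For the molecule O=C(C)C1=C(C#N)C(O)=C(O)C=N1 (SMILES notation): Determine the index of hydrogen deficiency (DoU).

7

Degree of unsaturation = (number of rings) + (number of π bonds).
Ring closures in the SMILES: 1.
π bonds: 4 double bonds (each 1 DoU), 1 triple bond (each 2 DoU) → 6 DoU from unsaturation.
Total DoU = 1 + 6 = 7.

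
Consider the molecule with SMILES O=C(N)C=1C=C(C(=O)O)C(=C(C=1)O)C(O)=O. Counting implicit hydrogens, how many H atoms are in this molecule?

Walk through each heavy atom and fill implicit hydrogens from standard valence (C 4, N 3, O 2, S 2, halogen 1):
  atom 1: O, bond orders sum to 2 (valence 2) → 0 H
  atom 2: C, bond orders sum to 4 (valence 4) → 0 H
  atom 3: N, bond orders sum to 1 (valence 3) → 2 H
  atom 4: C, bond orders sum to 4 (valence 4) → 0 H
  atom 5: C, bond orders sum to 3 (valence 4) → 1 H
  atom 6: C, bond orders sum to 4 (valence 4) → 0 H
  atom 7: C, bond orders sum to 4 (valence 4) → 0 H
  atom 8: O, bond orders sum to 2 (valence 2) → 0 H
  atom 9: O, bond orders sum to 1 (valence 2) → 1 H
  atom 10: C, bond orders sum to 4 (valence 4) → 0 H
  atom 11: C, bond orders sum to 4 (valence 4) → 0 H
  atom 12: C, bond orders sum to 3 (valence 4) → 1 H
  atom 13: O, bond orders sum to 1 (valence 2) → 1 H
  atom 14: C, bond orders sum to 4 (valence 4) → 0 H
  atom 15: O, bond orders sum to 1 (valence 2) → 1 H
  atom 16: O, bond orders sum to 2 (valence 2) → 0 H
Total hydrogens: 7.

7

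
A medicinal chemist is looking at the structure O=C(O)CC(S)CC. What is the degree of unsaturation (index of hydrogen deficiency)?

1

Degree of unsaturation = (number of rings) + (number of π bonds).
Ring closures in the SMILES: 0.
π bonds: 1 double bond (each 1 DoU) → 1 DoU from unsaturation.
Total DoU = 0 + 1 = 1.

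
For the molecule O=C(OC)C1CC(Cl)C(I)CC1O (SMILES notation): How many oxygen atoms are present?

Scan the SMILES for O atoms (remember two-letter symbols like Cl and Br are single atoms).
Oxygen count: 3.

3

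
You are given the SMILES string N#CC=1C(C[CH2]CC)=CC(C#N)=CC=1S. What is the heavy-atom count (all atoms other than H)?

15

Every atom symbol written in the SMILES (organic subset) is one heavy atom; implicit H are not written.
Heavy atoms by element → C:12, N:2, S:1.
Total: 15.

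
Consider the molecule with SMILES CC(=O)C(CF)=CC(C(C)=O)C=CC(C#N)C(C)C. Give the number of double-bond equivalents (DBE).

6

Degree of unsaturation = (number of rings) + (number of π bonds).
Ring closures in the SMILES: 0.
π bonds: 4 double bonds (each 1 DoU), 1 triple bond (each 2 DoU) → 6 DoU from unsaturation.
Total DoU = 0 + 6 = 6.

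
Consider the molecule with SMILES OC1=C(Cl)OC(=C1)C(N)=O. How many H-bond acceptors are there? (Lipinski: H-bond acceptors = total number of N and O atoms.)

4

N atoms: 1; O atoms: 3.
Lipinski HBA = 1 + 3 = 4.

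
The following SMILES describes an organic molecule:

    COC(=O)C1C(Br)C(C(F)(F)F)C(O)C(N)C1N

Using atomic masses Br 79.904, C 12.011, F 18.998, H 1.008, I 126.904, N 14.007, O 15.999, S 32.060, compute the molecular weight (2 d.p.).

First, the molecular formula is C9H14BrF3N2O3 (counting implicit H from valence).
  Br: 1 × 79.904 = 79.904
  C: 9 × 12.011 = 108.099
  F: 3 × 18.998 = 56.994
  H: 14 × 1.008 = 14.112
  N: 2 × 14.007 = 28.014
  O: 3 × 15.999 = 47.997
Sum: 1×79.904 + 9×12.011 + 3×18.998 + 14×1.008 + 2×14.007 + 3×15.999 = 335.120 → 335.12 g/mol.

335.12 g/mol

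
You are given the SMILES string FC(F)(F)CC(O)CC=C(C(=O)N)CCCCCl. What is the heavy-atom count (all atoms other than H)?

Every atom symbol written in the SMILES (organic subset) is one heavy atom; implicit H are not written.
Heavy atoms by element → C:11, Cl:1, F:3, N:1, O:2.
Total: 18.

18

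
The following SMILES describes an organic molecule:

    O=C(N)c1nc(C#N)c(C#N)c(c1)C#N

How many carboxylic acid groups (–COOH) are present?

Scan the SMILES for the carboxylic acid motif — none present.
Groups that are present: 1 amide, 3 nitrile.

0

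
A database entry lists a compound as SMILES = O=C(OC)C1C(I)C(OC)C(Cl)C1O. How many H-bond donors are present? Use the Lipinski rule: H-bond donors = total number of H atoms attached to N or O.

1

Donors: find every N or O and count the H atoms it carries.
  atom 1 (O): bond orders sum to 2 → 0 H
  atom 3 (O): bond orders sum to 2 → 0 H
  atom 9 (O): bond orders sum to 2 → 0 H
  atom 14 (O): bond orders sum to 1 → 1 H
Lipinski HBD = 1.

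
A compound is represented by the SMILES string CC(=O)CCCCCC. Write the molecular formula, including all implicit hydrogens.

C8H16O

Walk through each heavy atom and fill implicit hydrogens from standard valence (C 4, N 3, O 2, S 2, halogen 1):
  atom 1: C, bond orders sum to 1 (valence 4) → 3 H
  atom 2: C, bond orders sum to 4 (valence 4) → 0 H
  atom 3: O, bond orders sum to 2 (valence 2) → 0 H
  atom 4: C, bond orders sum to 2 (valence 4) → 2 H
  atom 5: C, bond orders sum to 2 (valence 4) → 2 H
  atom 6: C, bond orders sum to 2 (valence 4) → 2 H
  atom 7: C, bond orders sum to 2 (valence 4) → 2 H
  atom 8: C, bond orders sum to 2 (valence 4) → 2 H
  atom 9: C, bond orders sum to 1 (valence 4) → 3 H
Totals → C:8, H:16, O:1.
In Hill order: C8H16O.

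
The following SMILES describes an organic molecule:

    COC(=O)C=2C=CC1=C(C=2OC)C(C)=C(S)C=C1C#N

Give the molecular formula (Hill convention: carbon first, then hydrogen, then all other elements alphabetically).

Walk through each heavy atom and fill implicit hydrogens from standard valence (C 4, N 3, O 2, S 2, halogen 1):
  atom 1: C, bond orders sum to 1 (valence 4) → 3 H
  atom 2: O, bond orders sum to 2 (valence 2) → 0 H
  atom 3: C, bond orders sum to 4 (valence 4) → 0 H
  atom 4: O, bond orders sum to 2 (valence 2) → 0 H
  atom 5: C, bond orders sum to 4 (valence 4) → 0 H
  atom 6: C, bond orders sum to 3 (valence 4) → 1 H
  atom 7: C, bond orders sum to 3 (valence 4) → 1 H
  atom 8: C, bond orders sum to 4 (valence 4) → 0 H
  atom 9: C, bond orders sum to 4 (valence 4) → 0 H
  atom 10: C, bond orders sum to 4 (valence 4) → 0 H
  atom 11: O, bond orders sum to 2 (valence 2) → 0 H
  atom 12: C, bond orders sum to 1 (valence 4) → 3 H
  atom 13: C, bond orders sum to 4 (valence 4) → 0 H
  atom 14: C, bond orders sum to 1 (valence 4) → 3 H
  atom 15: C, bond orders sum to 4 (valence 4) → 0 H
  atom 16: S, bond orders sum to 1 (valence 2) → 1 H
  atom 17: C, bond orders sum to 3 (valence 4) → 1 H
  atom 18: C, bond orders sum to 4 (valence 4) → 0 H
  atom 19: C, bond orders sum to 4 (valence 4) → 0 H
  atom 20: N, bond orders sum to 3 (valence 3) → 0 H
Totals → C:15, H:13, N:1, O:3, S:1.
In Hill order: C15H13NO3S.

C15H13NO3S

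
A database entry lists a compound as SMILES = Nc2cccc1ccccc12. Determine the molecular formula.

C10H9N

Walk through each heavy atom and fill implicit hydrogens from standard valence (C 4, N 3, O 2, S 2, halogen 1); for lowercase aromatic atoms, an aromatic c carries 1 H when it has two neighbours and 0 H with three, and aromatic n carries 0 H:
  atom 1: N, bond orders sum to 1 (valence 3) → 2 H
  atom 2: aromatic c, 3 neighbours → 0 H
  atom 3: aromatic c, 2 neighbours → 1 H
  atom 4: aromatic c, 2 neighbours → 1 H
  atom 5: aromatic c, 2 neighbours → 1 H
  atom 6: aromatic c, 3 neighbours → 0 H
  atom 7: aromatic c, 2 neighbours → 1 H
  atom 8: aromatic c, 2 neighbours → 1 H
  atom 9: aromatic c, 2 neighbours → 1 H
  atom 10: aromatic c, 2 neighbours → 1 H
  atom 11: aromatic c, 3 neighbours → 0 H
Totals → C:10, H:9, N:1.
In Hill order: C10H9N.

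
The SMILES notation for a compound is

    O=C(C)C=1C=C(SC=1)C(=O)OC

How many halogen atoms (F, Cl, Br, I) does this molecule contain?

Scan the SMILES for the halogen motif — none present.
Groups that are present: 1 ester, 1 ketone.

0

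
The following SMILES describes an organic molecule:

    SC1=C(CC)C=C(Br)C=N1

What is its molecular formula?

C7H8BrNS

Walk through each heavy atom and fill implicit hydrogens from standard valence (C 4, N 3, O 2, S 2, halogen 1):
  atom 1: S, bond orders sum to 1 (valence 2) → 1 H
  atom 2: C, bond orders sum to 4 (valence 4) → 0 H
  atom 3: C, bond orders sum to 4 (valence 4) → 0 H
  atom 4: C, bond orders sum to 2 (valence 4) → 2 H
  atom 5: C, bond orders sum to 1 (valence 4) → 3 H
  atom 6: C, bond orders sum to 3 (valence 4) → 1 H
  atom 7: C, bond orders sum to 4 (valence 4) → 0 H
  atom 8: Br (halogen, monovalent) → 0 H
  atom 9: C, bond orders sum to 3 (valence 4) → 1 H
  atom 10: N, bond orders sum to 3 (valence 3) → 0 H
Totals → C:7, H:8, Br:1, N:1, S:1.
In Hill order: C7H8BrNS.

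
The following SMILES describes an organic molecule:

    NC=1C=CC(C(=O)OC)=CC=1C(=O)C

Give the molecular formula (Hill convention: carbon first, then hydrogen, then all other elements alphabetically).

Walk through each heavy atom and fill implicit hydrogens from standard valence (C 4, N 3, O 2, S 2, halogen 1):
  atom 1: N, bond orders sum to 1 (valence 3) → 2 H
  atom 2: C, bond orders sum to 4 (valence 4) → 0 H
  atom 3: C, bond orders sum to 3 (valence 4) → 1 H
  atom 4: C, bond orders sum to 3 (valence 4) → 1 H
  atom 5: C, bond orders sum to 4 (valence 4) → 0 H
  atom 6: C, bond orders sum to 4 (valence 4) → 0 H
  atom 7: O, bond orders sum to 2 (valence 2) → 0 H
  atom 8: O, bond orders sum to 2 (valence 2) → 0 H
  atom 9: C, bond orders sum to 1 (valence 4) → 3 H
  atom 10: C, bond orders sum to 3 (valence 4) → 1 H
  atom 11: C, bond orders sum to 4 (valence 4) → 0 H
  atom 12: C, bond orders sum to 4 (valence 4) → 0 H
  atom 13: O, bond orders sum to 2 (valence 2) → 0 H
  atom 14: C, bond orders sum to 1 (valence 4) → 3 H
Totals → C:10, H:11, N:1, O:3.

C10H11NO3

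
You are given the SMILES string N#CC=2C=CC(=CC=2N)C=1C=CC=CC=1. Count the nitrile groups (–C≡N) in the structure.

The nitrile motif appears at heavy-atom position 2 in the SMILES.
Other groups present: 1 primary amine.
Nitrile count: 1.

1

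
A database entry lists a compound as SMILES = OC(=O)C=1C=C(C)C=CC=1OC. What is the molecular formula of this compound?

Walk through each heavy atom and fill implicit hydrogens from standard valence (C 4, N 3, O 2, S 2, halogen 1):
  atom 1: O, bond orders sum to 1 (valence 2) → 1 H
  atom 2: C, bond orders sum to 4 (valence 4) → 0 H
  atom 3: O, bond orders sum to 2 (valence 2) → 0 H
  atom 4: C, bond orders sum to 4 (valence 4) → 0 H
  atom 5: C, bond orders sum to 3 (valence 4) → 1 H
  atom 6: C, bond orders sum to 4 (valence 4) → 0 H
  atom 7: C, bond orders sum to 1 (valence 4) → 3 H
  atom 8: C, bond orders sum to 3 (valence 4) → 1 H
  atom 9: C, bond orders sum to 3 (valence 4) → 1 H
  atom 10: C, bond orders sum to 4 (valence 4) → 0 H
  atom 11: O, bond orders sum to 2 (valence 2) → 0 H
  atom 12: C, bond orders sum to 1 (valence 4) → 3 H
Totals → C:9, H:10, O:3.
In Hill order: C9H10O3.

C9H10O3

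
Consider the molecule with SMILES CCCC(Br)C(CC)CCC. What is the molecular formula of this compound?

C10H21Br

Walk through each heavy atom and fill implicit hydrogens from standard valence (C 4, N 3, O 2, S 2, halogen 1):
  atom 1: C, bond orders sum to 1 (valence 4) → 3 H
  atom 2: C, bond orders sum to 2 (valence 4) → 2 H
  atom 3: C, bond orders sum to 2 (valence 4) → 2 H
  atom 4: C, bond orders sum to 3 (valence 4) → 1 H
  atom 5: Br (halogen, monovalent) → 0 H
  atom 6: C, bond orders sum to 3 (valence 4) → 1 H
  atom 7: C, bond orders sum to 2 (valence 4) → 2 H
  atom 8: C, bond orders sum to 1 (valence 4) → 3 H
  atom 9: C, bond orders sum to 2 (valence 4) → 2 H
  atom 10: C, bond orders sum to 2 (valence 4) → 2 H
  atom 11: C, bond orders sum to 1 (valence 4) → 3 H
Totals → C:10, H:21, Br:1.
In Hill order: C10H21Br.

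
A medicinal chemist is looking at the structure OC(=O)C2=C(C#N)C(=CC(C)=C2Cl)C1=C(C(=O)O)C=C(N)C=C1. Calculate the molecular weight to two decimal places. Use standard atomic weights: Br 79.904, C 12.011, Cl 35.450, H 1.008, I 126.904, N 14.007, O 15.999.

330.72 g/mol

First, the molecular formula is C16H11ClN2O4 (counting implicit H from valence).
  C: 16 × 12.011 = 192.176
  Cl: 1 × 35.450 = 35.450
  H: 11 × 1.008 = 11.088
  N: 2 × 14.007 = 28.014
  O: 4 × 15.999 = 63.996
Sum: 16×12.011 + 1×35.450 + 11×1.008 + 2×14.007 + 4×15.999 = 330.724 → 330.72 g/mol.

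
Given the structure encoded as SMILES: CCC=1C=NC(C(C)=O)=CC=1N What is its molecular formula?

C9H12N2O

Walk through each heavy atom and fill implicit hydrogens from standard valence (C 4, N 3, O 2, S 2, halogen 1):
  atom 1: C, bond orders sum to 1 (valence 4) → 3 H
  atom 2: C, bond orders sum to 2 (valence 4) → 2 H
  atom 3: C, bond orders sum to 4 (valence 4) → 0 H
  atom 4: C, bond orders sum to 3 (valence 4) → 1 H
  atom 5: N, bond orders sum to 3 (valence 3) → 0 H
  atom 6: C, bond orders sum to 4 (valence 4) → 0 H
  atom 7: C, bond orders sum to 4 (valence 4) → 0 H
  atom 8: C, bond orders sum to 1 (valence 4) → 3 H
  atom 9: O, bond orders sum to 2 (valence 2) → 0 H
  atom 10: C, bond orders sum to 3 (valence 4) → 1 H
  atom 11: C, bond orders sum to 4 (valence 4) → 0 H
  atom 12: N, bond orders sum to 1 (valence 3) → 2 H
Totals → C:9, H:12, N:2, O:1.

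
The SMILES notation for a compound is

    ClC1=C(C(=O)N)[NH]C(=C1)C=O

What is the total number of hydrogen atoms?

Walk through each heavy atom and fill implicit hydrogens from standard valence (C 4, N 3, O 2, S 2, halogen 1):
  atom 1: Cl (halogen, monovalent) → 0 H
  atom 2: C, bond orders sum to 4 (valence 4) → 0 H
  atom 3: C, bond orders sum to 4 (valence 4) → 0 H
  atom 4: C, bond orders sum to 4 (valence 4) → 0 H
  atom 5: O, bond orders sum to 2 (valence 2) → 0 H
  atom 6: N, bond orders sum to 1 (valence 3) → 2 H
  atom 7: N with explicit H count 1
  atom 8: C, bond orders sum to 4 (valence 4) → 0 H
  atom 9: C, bond orders sum to 3 (valence 4) → 1 H
  atom 10: C, bond orders sum to 3 (valence 4) → 1 H
  atom 11: O, bond orders sum to 2 (valence 2) → 0 H
Total hydrogens: 5.

5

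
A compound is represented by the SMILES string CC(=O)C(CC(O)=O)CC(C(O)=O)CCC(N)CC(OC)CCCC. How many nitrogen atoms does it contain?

Scan the SMILES for N atoms (remember two-letter symbols like Cl and Br are single atoms).
Nitrogen count: 1.

1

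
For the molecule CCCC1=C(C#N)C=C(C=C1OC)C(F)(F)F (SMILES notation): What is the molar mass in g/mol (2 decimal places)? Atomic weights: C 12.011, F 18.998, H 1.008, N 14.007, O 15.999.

243.23 g/mol

First, the molecular formula is C12H12F3NO (counting implicit H from valence).
  C: 12 × 12.011 = 144.132
  F: 3 × 18.998 = 56.994
  H: 12 × 1.008 = 12.096
  N: 1 × 14.007 = 14.007
  O: 1 × 15.999 = 15.999
Sum: 12×12.011 + 3×18.998 + 12×1.008 + 1×14.007 + 1×15.999 = 243.228 → 243.23 g/mol.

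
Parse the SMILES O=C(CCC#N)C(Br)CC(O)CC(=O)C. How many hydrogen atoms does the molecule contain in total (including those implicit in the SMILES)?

14

Walk through each heavy atom and fill implicit hydrogens from standard valence (C 4, N 3, O 2, S 2, halogen 1):
  atom 1: O, bond orders sum to 2 (valence 2) → 0 H
  atom 2: C, bond orders sum to 4 (valence 4) → 0 H
  atom 3: C, bond orders sum to 2 (valence 4) → 2 H
  atom 4: C, bond orders sum to 2 (valence 4) → 2 H
  atom 5: C, bond orders sum to 4 (valence 4) → 0 H
  atom 6: N, bond orders sum to 3 (valence 3) → 0 H
  atom 7: C, bond orders sum to 3 (valence 4) → 1 H
  atom 8: Br (halogen, monovalent) → 0 H
  atom 9: C, bond orders sum to 2 (valence 4) → 2 H
  atom 10: C, bond orders sum to 3 (valence 4) → 1 H
  atom 11: O, bond orders sum to 1 (valence 2) → 1 H
  atom 12: C, bond orders sum to 2 (valence 4) → 2 H
  atom 13: C, bond orders sum to 4 (valence 4) → 0 H
  atom 14: O, bond orders sum to 2 (valence 2) → 0 H
  atom 15: C, bond orders sum to 1 (valence 4) → 3 H
Total hydrogens: 14.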